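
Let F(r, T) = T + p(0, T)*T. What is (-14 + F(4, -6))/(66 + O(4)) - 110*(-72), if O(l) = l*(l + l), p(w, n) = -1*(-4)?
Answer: 388058/49 ≈ 7919.5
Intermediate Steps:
p(w, n) = 4
O(l) = 2*l**2 (O(l) = l*(2*l) = 2*l**2)
F(r, T) = 5*T (F(r, T) = T + 4*T = 5*T)
(-14 + F(4, -6))/(66 + O(4)) - 110*(-72) = (-14 + 5*(-6))/(66 + 2*4**2) - 110*(-72) = (-14 - 30)/(66 + 2*16) + 7920 = -44/(66 + 32) + 7920 = -44/98 + 7920 = -44*1/98 + 7920 = -22/49 + 7920 = 388058/49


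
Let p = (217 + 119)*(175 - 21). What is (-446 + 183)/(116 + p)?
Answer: -263/51860 ≈ -0.0050713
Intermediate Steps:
p = 51744 (p = 336*154 = 51744)
(-446 + 183)/(116 + p) = (-446 + 183)/(116 + 51744) = -263/51860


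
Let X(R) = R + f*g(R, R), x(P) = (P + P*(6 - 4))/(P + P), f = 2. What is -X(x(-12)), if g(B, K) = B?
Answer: -9/2 ≈ -4.5000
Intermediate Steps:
x(P) = 3/2 (x(P) = (P + P*2)/((2*P)) = (P + 2*P)*(1/(2*P)) = (3*P)*(1/(2*P)) = 3/2)
X(R) = 3*R (X(R) = R + 2*R = 3*R)
-X(x(-12)) = -3*3/2 = -1*9/2 = -9/2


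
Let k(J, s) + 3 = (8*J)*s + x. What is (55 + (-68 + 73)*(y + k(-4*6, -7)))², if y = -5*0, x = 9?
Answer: 46308025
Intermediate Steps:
k(J, s) = 6 + 8*J*s (k(J, s) = -3 + ((8*J)*s + 9) = -3 + (8*J*s + 9) = -3 + (9 + 8*J*s) = 6 + 8*J*s)
y = 0
(55 + (-68 + 73)*(y + k(-4*6, -7)))² = (55 + (-68 + 73)*(0 + (6 + 8*(-4*6)*(-7))))² = (55 + 5*(0 + (6 + 8*(-24)*(-7))))² = (55 + 5*(0 + (6 + 1344)))² = (55 + 5*(0 + 1350))² = (55 + 5*1350)² = (55 + 6750)² = 6805² = 46308025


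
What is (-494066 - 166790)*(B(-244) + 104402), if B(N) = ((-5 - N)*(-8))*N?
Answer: -377302516080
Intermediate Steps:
B(N) = N*(40 + 8*N) (B(N) = (40 + 8*N)*N = N*(40 + 8*N))
(-494066 - 166790)*(B(-244) + 104402) = (-494066 - 166790)*(8*(-244)*(5 - 244) + 104402) = -660856*(8*(-244)*(-239) + 104402) = -660856*(466528 + 104402) = -660856*570930 = -377302516080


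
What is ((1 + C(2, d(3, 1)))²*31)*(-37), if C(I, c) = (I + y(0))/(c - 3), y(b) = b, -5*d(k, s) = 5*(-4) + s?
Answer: -56203/4 ≈ -14051.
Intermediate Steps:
d(k, s) = 4 - s/5 (d(k, s) = -(5*(-4) + s)/5 = -(-20 + s)/5 = 4 - s/5)
C(I, c) = I/(-3 + c) (C(I, c) = (I + 0)/(c - 3) = I/(-3 + c))
((1 + C(2, d(3, 1)))²*31)*(-37) = ((1 + 2/(-3 + (4 - ⅕*1)))²*31)*(-37) = ((1 + 2/(-3 + (4 - ⅕)))²*31)*(-37) = ((1 + 2/(-3 + 19/5))²*31)*(-37) = ((1 + 2/(⅘))²*31)*(-37) = ((1 + 2*(5/4))²*31)*(-37) = ((1 + 5/2)²*31)*(-37) = ((7/2)²*31)*(-37) = ((49/4)*31)*(-37) = (1519/4)*(-37) = -56203/4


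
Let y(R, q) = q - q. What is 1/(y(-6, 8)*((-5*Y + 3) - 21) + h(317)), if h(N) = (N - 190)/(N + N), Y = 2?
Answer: 634/127 ≈ 4.9921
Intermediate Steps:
y(R, q) = 0
h(N) = (-190 + N)/(2*N) (h(N) = (-190 + N)/((2*N)) = (-190 + N)*(1/(2*N)) = (-190 + N)/(2*N))
1/(y(-6, 8)*((-5*Y + 3) - 21) + h(317)) = 1/(0*((-5*2 + 3) - 21) + (½)*(-190 + 317)/317) = 1/(0*((-10 + 3) - 21) + (½)*(1/317)*127) = 1/(0*(-7 - 21) + 127/634) = 1/(0*(-28) + 127/634) = 1/(0 + 127/634) = 1/(127/634) = 634/127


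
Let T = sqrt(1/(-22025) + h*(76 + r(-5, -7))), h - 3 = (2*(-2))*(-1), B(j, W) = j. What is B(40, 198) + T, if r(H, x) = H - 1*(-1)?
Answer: 40 + sqrt(9779627719)/4405 ≈ 62.450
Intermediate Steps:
r(H, x) = 1 + H (r(H, x) = H + 1 = 1 + H)
h = 7 (h = 3 + (2*(-2))*(-1) = 3 - 4*(-1) = 3 + 4 = 7)
T = sqrt(9779627719)/4405 (T = sqrt(1/(-22025) + 7*(76 + (1 - 5))) = sqrt(-1/22025 + 7*(76 - 4)) = sqrt(-1/22025 + 7*72) = sqrt(-1/22025 + 504) = sqrt(11100599/22025) = sqrt(9779627719)/4405 ≈ 22.450)
B(40, 198) + T = 40 + sqrt(9779627719)/4405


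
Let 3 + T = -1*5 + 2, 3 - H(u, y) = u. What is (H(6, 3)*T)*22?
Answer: 396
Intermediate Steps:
H(u, y) = 3 - u
T = -6 (T = -3 + (-1*5 + 2) = -3 + (-5 + 2) = -3 - 3 = -6)
(H(6, 3)*T)*22 = ((3 - 1*6)*(-6))*22 = ((3 - 6)*(-6))*22 = -3*(-6)*22 = 18*22 = 396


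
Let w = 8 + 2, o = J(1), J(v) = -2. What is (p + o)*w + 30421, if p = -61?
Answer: 29791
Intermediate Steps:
o = -2
w = 10
(p + o)*w + 30421 = (-61 - 2)*10 + 30421 = -63*10 + 30421 = -630 + 30421 = 29791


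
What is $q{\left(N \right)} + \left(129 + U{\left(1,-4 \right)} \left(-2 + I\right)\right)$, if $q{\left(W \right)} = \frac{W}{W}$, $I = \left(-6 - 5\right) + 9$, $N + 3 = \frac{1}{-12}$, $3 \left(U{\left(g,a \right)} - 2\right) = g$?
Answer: $\frac{362}{3} \approx 120.67$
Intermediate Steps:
$U{\left(g,a \right)} = 2 + \frac{g}{3}$
$N = - \frac{37}{12}$ ($N = -3 + \frac{1}{-12} = -3 - \frac{1}{12} = - \frac{37}{12} \approx -3.0833$)
$I = -2$ ($I = -11 + 9 = -2$)
$q{\left(W \right)} = 1$
$q{\left(N \right)} + \left(129 + U{\left(1,-4 \right)} \left(-2 + I\right)\right) = 1 + \left(129 + \left(2 + \frac{1}{3} \cdot 1\right) \left(-2 - 2\right)\right) = 1 + \left(129 + \left(2 + \frac{1}{3}\right) \left(-4\right)\right) = 1 + \left(129 + \frac{7}{3} \left(-4\right)\right) = 1 + \left(129 - \frac{28}{3}\right) = 1 + \frac{359}{3} = \frac{362}{3}$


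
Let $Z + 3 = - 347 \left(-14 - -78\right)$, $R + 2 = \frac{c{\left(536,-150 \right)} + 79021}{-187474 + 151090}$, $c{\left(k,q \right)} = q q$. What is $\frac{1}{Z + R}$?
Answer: $- \frac{36384}{808299313} \approx -4.5013 \cdot 10^{-5}$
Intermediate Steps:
$c{\left(k,q \right)} = q^{2}$
$R = - \frac{174289}{36384}$ ($R = -2 + \frac{\left(-150\right)^{2} + 79021}{-187474 + 151090} = -2 + \frac{22500 + 79021}{-36384} = -2 + 101521 \left(- \frac{1}{36384}\right) = -2 - \frac{101521}{36384} = - \frac{174289}{36384} \approx -4.7903$)
$Z = -22211$ ($Z = -3 - 347 \left(-14 - -78\right) = -3 - 347 \left(-14 + \left(81 - 3\right)\right) = -3 - 347 \left(-14 + 78\right) = -3 - 22208 = -22211$)
$\frac{1}{Z + R} = \frac{1}{-22211 - \frac{174289}{36384}} = \frac{1}{- \frac{808299313}{36384}} = - \frac{36384}{808299313}$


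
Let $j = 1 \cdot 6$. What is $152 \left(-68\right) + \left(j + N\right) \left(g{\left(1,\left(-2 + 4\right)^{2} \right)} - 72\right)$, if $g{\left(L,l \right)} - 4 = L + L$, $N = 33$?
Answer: $-12910$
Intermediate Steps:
$g{\left(L,l \right)} = 4 + 2 L$ ($g{\left(L,l \right)} = 4 + \left(L + L\right) = 4 + 2 L$)
$j = 6$
$152 \left(-68\right) + \left(j + N\right) \left(g{\left(1,\left(-2 + 4\right)^{2} \right)} - 72\right) = 152 \left(-68\right) + \left(6 + 33\right) \left(\left(4 + 2 \cdot 1\right) - 72\right) = -10336 + 39 \left(\left(4 + 2\right) - 72\right) = -10336 + 39 \left(6 - 72\right) = -10336 + 39 \left(-66\right) = -10336 - 2574 = -12910$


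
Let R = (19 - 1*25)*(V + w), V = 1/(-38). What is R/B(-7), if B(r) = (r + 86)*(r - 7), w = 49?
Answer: 5583/21014 ≈ 0.26568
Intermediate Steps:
B(r) = (-7 + r)*(86 + r) (B(r) = (86 + r)*(-7 + r) = (-7 + r)*(86 + r))
V = -1/38 ≈ -0.026316
R = -5583/19 (R = (19 - 1*25)*(-1/38 + 49) = (19 - 25)*(1861/38) = -6*1861/38 = -5583/19 ≈ -293.84)
R/B(-7) = -5583/(19*(-602 + (-7)² + 79*(-7))) = -5583/(19*(-602 + 49 - 553)) = -5583/19/(-1106) = -5583/19*(-1/1106) = 5583/21014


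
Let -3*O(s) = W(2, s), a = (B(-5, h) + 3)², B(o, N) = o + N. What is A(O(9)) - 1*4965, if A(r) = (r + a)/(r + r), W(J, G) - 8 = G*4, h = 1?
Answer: -436879/88 ≈ -4964.5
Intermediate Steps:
B(o, N) = N + o
a = 1 (a = ((1 - 5) + 3)² = (-4 + 3)² = (-1)² = 1)
W(J, G) = 8 + 4*G (W(J, G) = 8 + G*4 = 8 + 4*G)
O(s) = -8/3 - 4*s/3 (O(s) = -(8 + 4*s)/3 = -8/3 - 4*s/3)
A(r) = (1 + r)/(2*r) (A(r) = (r + 1)/(r + r) = (1 + r)/((2*r)) = (1 + r)*(1/(2*r)) = (1 + r)/(2*r))
A(O(9)) - 1*4965 = (1 + (-8/3 - 4/3*9))/(2*(-8/3 - 4/3*9)) - 1*4965 = (1 + (-8/3 - 12))/(2*(-8/3 - 12)) - 4965 = (1 - 44/3)/(2*(-44/3)) - 4965 = (½)*(-3/44)*(-41/3) - 4965 = 41/88 - 4965 = -436879/88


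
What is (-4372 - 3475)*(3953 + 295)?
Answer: -33334056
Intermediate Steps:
(-4372 - 3475)*(3953 + 295) = -7847*4248 = -33334056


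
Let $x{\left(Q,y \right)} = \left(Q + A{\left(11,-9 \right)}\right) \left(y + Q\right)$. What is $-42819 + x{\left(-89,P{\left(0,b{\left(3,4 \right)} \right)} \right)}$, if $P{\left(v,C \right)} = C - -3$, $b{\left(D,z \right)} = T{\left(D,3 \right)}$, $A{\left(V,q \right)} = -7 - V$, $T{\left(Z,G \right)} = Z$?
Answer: $-33938$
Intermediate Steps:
$b{\left(D,z \right)} = D$
$P{\left(v,C \right)} = 3 + C$ ($P{\left(v,C \right)} = C + 3 = 3 + C$)
$x{\left(Q,y \right)} = \left(-18 + Q\right) \left(Q + y\right)$ ($x{\left(Q,y \right)} = \left(Q - 18\right) \left(y + Q\right) = \left(Q - 18\right) \left(Q + y\right) = \left(-18 + Q\right) \left(Q + y\right)$)
$-42819 + x{\left(-89,P{\left(0,b{\left(3,4 \right)} \right)} \right)} = -42819 - \left(-1602 - 7921 + 107 \left(3 + 3\right)\right) = -42819 + \left(7921 + 1602 - 108 - 534\right) = -42819 + 8881 = -33938$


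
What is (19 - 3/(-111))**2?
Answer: 495616/1369 ≈ 362.03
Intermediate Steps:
(19 - 3/(-111))**2 = (19 - 3*(-1/111))**2 = (19 + 1/37)**2 = (704/37)**2 = 495616/1369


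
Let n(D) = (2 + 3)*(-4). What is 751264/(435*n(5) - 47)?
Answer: -751264/8747 ≈ -85.888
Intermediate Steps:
n(D) = -20 (n(D) = 5*(-4) = -20)
751264/(435*n(5) - 47) = 751264/(435*(-20) - 47) = 751264/(-8700 - 47) = 751264/(-8747) = 751264*(-1/8747) = -751264/8747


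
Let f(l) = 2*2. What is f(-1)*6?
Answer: 24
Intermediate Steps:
f(l) = 4
f(-1)*6 = 4*6 = 24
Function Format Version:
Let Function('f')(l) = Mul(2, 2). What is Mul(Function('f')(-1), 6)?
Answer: 24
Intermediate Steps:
Function('f')(l) = 4
Mul(Function('f')(-1), 6) = Mul(4, 6) = 24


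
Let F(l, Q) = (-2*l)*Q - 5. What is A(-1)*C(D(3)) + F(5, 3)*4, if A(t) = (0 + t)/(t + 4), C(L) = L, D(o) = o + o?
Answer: -142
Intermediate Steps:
D(o) = 2*o
F(l, Q) = -5 - 2*Q*l (F(l, Q) = -2*Q*l - 5 = -5 - 2*Q*l)
A(t) = t/(4 + t)
A(-1)*C(D(3)) + F(5, 3)*4 = (-1/(4 - 1))*(2*3) + (-5 - 2*3*5)*4 = -1/3*6 + (-5 - 30)*4 = -1*1/3*6 - 35*4 = -1/3*6 - 140 = -2 - 140 = -142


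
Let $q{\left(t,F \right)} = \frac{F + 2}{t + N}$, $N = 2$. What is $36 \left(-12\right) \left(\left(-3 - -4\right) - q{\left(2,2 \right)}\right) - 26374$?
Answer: $-26374$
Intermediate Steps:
$q{\left(t,F \right)} = \frac{2 + F}{2 + t}$ ($q{\left(t,F \right)} = \frac{F + 2}{t + 2} = \frac{2 + F}{2 + t}$)
$36 \left(-12\right) \left(\left(-3 - -4\right) - q{\left(2,2 \right)}\right) - 26374 = 36 \left(-12\right) \left(\left(-3 - -4\right) - \frac{2 + 2}{2 + 2}\right) - 26374 = - 432 \left(\left(-3 + 4\right) - \frac{1}{4} \cdot 4\right) - 26374 = - 432 \left(1 - \frac{1}{4} \cdot 4\right) - 26374 = - 432 \left(1 - 1\right) - 26374 = \left(-432\right) 0 - 26374 = 0 - 26374 = -26374$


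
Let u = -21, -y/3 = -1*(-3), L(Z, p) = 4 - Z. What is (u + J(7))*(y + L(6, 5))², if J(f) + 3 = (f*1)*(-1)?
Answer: -3751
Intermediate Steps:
y = -9 (y = -(-3)*(-3) = -3*3 = -9)
J(f) = -3 - f (J(f) = -3 + (f*1)*(-1) = -3 + f*(-1) = -3 - f)
(u + J(7))*(y + L(6, 5))² = (-21 + (-3 - 1*7))*(-9 + (4 - 1*6))² = (-21 + (-3 - 7))*(-9 + (4 - 6))² = (-21 - 10)*(-9 - 2)² = -31*(-11)² = -31*121 = -3751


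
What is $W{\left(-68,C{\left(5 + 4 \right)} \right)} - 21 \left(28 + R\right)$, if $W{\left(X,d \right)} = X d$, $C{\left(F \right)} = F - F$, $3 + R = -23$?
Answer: $-42$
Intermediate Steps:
$R = -26$ ($R = -3 - 23 = -26$)
$C{\left(F \right)} = 0$
$W{\left(-68,C{\left(5 + 4 \right)} \right)} - 21 \left(28 + R\right) = \left(-68\right) 0 - 21 \left(28 - 26\right) = 0 - 21 \cdot 2 = 0 - 42 = -42$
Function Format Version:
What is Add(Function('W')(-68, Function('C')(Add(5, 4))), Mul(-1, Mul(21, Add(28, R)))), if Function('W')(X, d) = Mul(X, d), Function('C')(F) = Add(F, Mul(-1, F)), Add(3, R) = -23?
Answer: -42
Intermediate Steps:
R = -26 (R = Add(-3, -23) = -26)
Function('C')(F) = 0
Add(Function('W')(-68, Function('C')(Add(5, 4))), Mul(-1, Mul(21, Add(28, R)))) = Add(Mul(-68, 0), Mul(-1, Mul(21, Add(28, -26)))) = Add(0, Mul(-1, Mul(21, 2))) = Add(0, Mul(-1, 42)) = Add(0, -42) = -42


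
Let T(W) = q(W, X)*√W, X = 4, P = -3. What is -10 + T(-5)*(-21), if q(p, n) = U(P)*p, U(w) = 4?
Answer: -10 + 420*I*√5 ≈ -10.0 + 939.15*I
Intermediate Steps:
q(p, n) = 4*p
T(W) = 4*W^(3/2) (T(W) = (4*W)*√W = 4*W^(3/2))
-10 + T(-5)*(-21) = -10 + (4*(-5)^(3/2))*(-21) = -10 + (4*(-5*I*√5))*(-21) = -10 - 20*I*√5*(-21) = -10 + 420*I*√5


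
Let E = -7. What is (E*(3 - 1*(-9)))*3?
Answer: -252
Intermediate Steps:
(E*(3 - 1*(-9)))*3 = -7*(3 - 1*(-9))*3 = -7*(3 + 9)*3 = -7*12*3 = -84*3 = -252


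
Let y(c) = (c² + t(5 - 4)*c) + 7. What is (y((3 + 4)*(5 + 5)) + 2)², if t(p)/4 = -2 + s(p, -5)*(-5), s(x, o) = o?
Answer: 128799801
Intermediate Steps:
t(p) = 92 (t(p) = 4*(-2 - 5*(-5)) = 4*(-2 + 25) = 4*23 = 92)
y(c) = 7 + c² + 92*c (y(c) = (c² + 92*c) + 7 = 7 + c² + 92*c)
(y((3 + 4)*(5 + 5)) + 2)² = ((7 + ((3 + 4)*(5 + 5))² + 92*((3 + 4)*(5 + 5))) + 2)² = ((7 + (7*10)² + 92*(7*10)) + 2)² = ((7 + 70² + 92*70) + 2)² = ((7 + 4900 + 6440) + 2)² = (11347 + 2)² = 11349² = 128799801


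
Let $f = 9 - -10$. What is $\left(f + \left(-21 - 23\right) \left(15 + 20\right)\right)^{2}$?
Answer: $2313441$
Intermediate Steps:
$f = 19$ ($f = 9 + 10 = 19$)
$\left(f + \left(-21 - 23\right) \left(15 + 20\right)\right)^{2} = \left(19 + \left(-21 - 23\right) \left(15 + 20\right)\right)^{2} = \left(19 - 1540\right)^{2} = \left(-1521\right)^{2} = 2313441$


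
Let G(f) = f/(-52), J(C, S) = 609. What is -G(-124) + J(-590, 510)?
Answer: 7886/13 ≈ 606.62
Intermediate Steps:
G(f) = -f/52 (G(f) = f*(-1/52) = -f/52)
-G(-124) + J(-590, 510) = -(-1)*(-124)/52 + 609 = -1*31/13 + 609 = -31/13 + 609 = 7886/13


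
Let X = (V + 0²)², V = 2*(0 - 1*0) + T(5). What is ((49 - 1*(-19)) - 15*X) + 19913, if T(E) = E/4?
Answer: 319321/16 ≈ 19958.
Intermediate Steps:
T(E) = E/4 (T(E) = E*(¼) = E/4)
V = 5/4 (V = 2*(0 - 1*0) + (¼)*5 = 2*(0 + 0) + 5/4 = 2*0 + 5/4 = 0 + 5/4 = 5/4 ≈ 1.2500)
X = 25/16 (X = (5/4 + 0²)² = (5/4 + 0)² = (5/4)² = 25/16 ≈ 1.5625)
((49 - 1*(-19)) - 15*X) + 19913 = ((49 - 1*(-19)) - 15*25/16) + 19913 = ((49 + 19) - 375/16) + 19913 = (68 - 375/16) + 19913 = 713/16 + 19913 = 319321/16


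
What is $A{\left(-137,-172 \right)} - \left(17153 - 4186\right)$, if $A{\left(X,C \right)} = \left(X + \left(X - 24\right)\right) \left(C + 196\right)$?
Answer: $-20119$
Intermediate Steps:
$A{\left(X,C \right)} = \left(-24 + 2 X\right) \left(196 + C\right)$ ($A{\left(X,C \right)} = \left(X + \left(X - 24\right)\right) \left(196 + C\right) = \left(X + \left(-24 + X\right)\right) \left(196 + C\right) = \left(-24 + 2 X\right) \left(196 + C\right)$)
$A{\left(-137,-172 \right)} - \left(17153 - 4186\right) = \left(-4704 - -4128 + 392 \left(-137\right) + 2 \left(-172\right) \left(-137\right)\right) - \left(17153 - 4186\right) = \left(-4704 + 4128 - 53704 + 47128\right) - 12967 = -7152 - 12967 = -20119$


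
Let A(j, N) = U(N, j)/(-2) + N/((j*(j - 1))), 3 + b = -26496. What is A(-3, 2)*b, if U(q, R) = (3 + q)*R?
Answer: -203159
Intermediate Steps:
b = -26499 (b = -3 - 26496 = -26499)
U(q, R) = R*(3 + q)
A(j, N) = -j*(3 + N)/2 + N/(j*(-1 + j)) (A(j, N) = (j*(3 + N))/(-2) + N/((j*(j - 1))) = (j*(3 + N))*(-½) + N/((j*(-1 + j))) = -j*(3 + N)/2 + N*(1/(j*(-1 + j))) = -j*(3 + N)/2 + N/(j*(-1 + j)))
A(-3, 2)*b = ((½)*(2*2 + (-3)²*(3 + 2) - 1*(-3)³*(3 + 2))/(-3*(-1 - 3)))*(-26499) = ((½)*(-⅓)*(4 + 9*5 - 1*(-27)*5)/(-4))*(-26499) = ((½)*(-⅓)*(-¼)*(4 + 45 + 135))*(-26499) = ((½)*(-⅓)*(-¼)*184)*(-26499) = (23/3)*(-26499) = -203159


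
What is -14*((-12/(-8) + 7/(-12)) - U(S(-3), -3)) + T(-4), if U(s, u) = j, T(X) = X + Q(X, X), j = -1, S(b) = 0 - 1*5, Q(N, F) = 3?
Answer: -167/6 ≈ -27.833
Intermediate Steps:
S(b) = -5 (S(b) = 0 - 5 = -5)
T(X) = 3 + X (T(X) = X + 3 = 3 + X)
U(s, u) = -1
-14*((-12/(-8) + 7/(-12)) - U(S(-3), -3)) + T(-4) = -14*((-12/(-8) + 7/(-12)) - 1*(-1)) + (3 - 4) = -14*((-12*(-⅛) + 7*(-1/12)) + 1) - 1 = -14*((3/2 - 7/12) + 1) - 1 = -14*(11/12 + 1) - 1 = -14*23/12 - 1 = -161/6 - 1 = -167/6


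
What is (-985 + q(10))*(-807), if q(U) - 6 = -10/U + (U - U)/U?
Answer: 790860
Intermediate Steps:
q(U) = 6 - 10/U (q(U) = 6 + (-10/U + (U - U)/U) = 6 + (-10/U + 0/U) = 6 + (-10/U + 0) = 6 - 10/U)
(-985 + q(10))*(-807) = (-985 + (6 - 10/10))*(-807) = (-985 + (6 - 10*1/10))*(-807) = (-985 + (6 - 1))*(-807) = (-985 + 5)*(-807) = -980*(-807) = 790860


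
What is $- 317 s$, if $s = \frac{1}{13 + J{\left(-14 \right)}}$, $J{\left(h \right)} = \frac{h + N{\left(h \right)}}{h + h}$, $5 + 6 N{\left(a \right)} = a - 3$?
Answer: $- \frac{26628}{1145} \approx -23.256$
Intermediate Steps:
$N{\left(a \right)} = - \frac{4}{3} + \frac{a}{6}$ ($N{\left(a \right)} = - \frac{5}{6} + \frac{a - 3}{6} = - \frac{5}{6} + \frac{-3 + a}{6} = - \frac{5}{6} + \left(- \frac{1}{2} + \frac{a}{6}\right) = - \frac{4}{3} + \frac{a}{6}$)
$J{\left(h \right)} = \frac{- \frac{4}{3} + \frac{7 h}{6}}{2 h}$ ($J{\left(h \right)} = \frac{h + \left(- \frac{4}{3} + \frac{h}{6}\right)}{h + h} = \frac{- \frac{4}{3} + \frac{7 h}{6}}{2 h}$)
$s = \frac{84}{1145}$ ($s = \frac{1}{13 + \frac{-8 + 7 \left(-14\right)}{12 \left(-14\right)}} = \frac{1}{13 + \frac{1}{12} \left(- \frac{1}{14}\right) \left(-8 - 98\right)} = \frac{1}{13 + \frac{1}{12} \left(- \frac{1}{14}\right) \left(-106\right)} = \frac{1}{13 + \frac{53}{84}} = \frac{1}{\frac{1145}{84}} = \frac{84}{1145} \approx 0.073362$)
$- 317 s = \left(-317\right) \frac{84}{1145} = - \frac{26628}{1145}$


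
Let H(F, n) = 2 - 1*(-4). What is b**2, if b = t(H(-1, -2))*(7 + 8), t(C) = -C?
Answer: 8100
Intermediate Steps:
H(F, n) = 6 (H(F, n) = 2 + 4 = 6)
b = -90 (b = (-1*6)*(7 + 8) = -6*15 = -90)
b**2 = (-90)**2 = 8100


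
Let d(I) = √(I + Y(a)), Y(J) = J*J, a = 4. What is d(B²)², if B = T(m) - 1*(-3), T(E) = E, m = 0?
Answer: 25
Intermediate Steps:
B = 3 (B = 0 - 1*(-3) = 0 + 3 = 3)
Y(J) = J²
d(I) = √(16 + I) (d(I) = √(I + 4²) = √(I + 16) = √(16 + I))
d(B²)² = (√(16 + 3²))² = (√(16 + 9))² = (√25)² = 5² = 25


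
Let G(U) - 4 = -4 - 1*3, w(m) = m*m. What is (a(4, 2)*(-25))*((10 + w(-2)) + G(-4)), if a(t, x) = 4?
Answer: -1100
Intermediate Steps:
w(m) = m**2
G(U) = -3 (G(U) = 4 + (-4 - 1*3) = 4 + (-4 - 3) = 4 - 7 = -3)
(a(4, 2)*(-25))*((10 + w(-2)) + G(-4)) = (4*(-25))*((10 + (-2)**2) - 3) = -100*((10 + 4) - 3) = -100*(14 - 3) = -100*11 = -1100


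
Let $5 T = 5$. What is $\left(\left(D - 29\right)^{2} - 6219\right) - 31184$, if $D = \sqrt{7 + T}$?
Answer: $-36554 - 116 \sqrt{2} \approx -36718.0$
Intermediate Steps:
$T = 1$ ($T = \frac{1}{5} \cdot 5 = 1$)
$D = 2 \sqrt{2}$ ($D = \sqrt{7 + 1} = \sqrt{8} = 2 \sqrt{2} \approx 2.8284$)
$\left(\left(D - 29\right)^{2} - 6219\right) - 31184 = \left(\left(2 \sqrt{2} - 29\right)^{2} - 6219\right) - 31184 = \left(\left(-29 + 2 \sqrt{2}\right)^{2} - 6219\right) - 31184 = \left(-6219 + \left(-29 + 2 \sqrt{2}\right)^{2}\right) - 31184 = -37403 + \left(-29 + 2 \sqrt{2}\right)^{2}$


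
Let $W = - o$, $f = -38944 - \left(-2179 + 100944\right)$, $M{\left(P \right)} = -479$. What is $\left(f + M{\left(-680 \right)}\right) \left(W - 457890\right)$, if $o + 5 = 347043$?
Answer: $111231390464$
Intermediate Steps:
$o = 347038$ ($o = -5 + 347043 = 347038$)
$f = -137709$ ($f = -38944 - 98765 = -137709$)
$W = -347038$ ($W = \left(-1\right) 347038 = -347038$)
$\left(f + M{\left(-680 \right)}\right) \left(W - 457890\right) = \left(-137709 - 479\right) \left(-347038 - 457890\right) = \left(-138188\right) \left(-804928\right) = 111231390464$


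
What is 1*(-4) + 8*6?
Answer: 44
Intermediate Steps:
1*(-4) + 8*6 = -4 + 48 = 44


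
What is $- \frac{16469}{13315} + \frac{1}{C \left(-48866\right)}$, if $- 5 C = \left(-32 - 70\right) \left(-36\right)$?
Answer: $- \frac{2955130626913}{2389189700880} \approx -1.2369$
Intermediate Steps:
$C = - \frac{3672}{5}$ ($C = - \frac{\left(-32 - 70\right) \left(-36\right)}{5} = - \frac{\left(-102\right) \left(-36\right)}{5} = \left(- \frac{1}{5}\right) 3672 = - \frac{3672}{5} \approx -734.4$)
$- \frac{16469}{13315} + \frac{1}{C \left(-48866\right)} = - \frac{16469}{13315} + \frac{1}{\left(- \frac{3672}{5}\right) \left(-48866\right)} = \left(-16469\right) \frac{1}{13315} - - \frac{5}{179435952} = - \frac{16469}{13315} + \frac{5}{179435952} = - \frac{2955130626913}{2389189700880}$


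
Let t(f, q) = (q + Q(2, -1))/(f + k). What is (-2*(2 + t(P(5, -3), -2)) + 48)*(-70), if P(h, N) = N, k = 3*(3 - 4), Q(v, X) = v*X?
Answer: -8960/3 ≈ -2986.7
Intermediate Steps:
Q(v, X) = X*v
k = -3 (k = 3*(-1) = -3)
t(f, q) = (-2 + q)/(-3 + f) (t(f, q) = (q - 1*2)/(f - 3) = (q - 2)/(-3 + f) = (-2 + q)/(-3 + f))
(-2*(2 + t(P(5, -3), -2)) + 48)*(-70) = (-2*(2 + (-2 - 2)/(-3 - 3)) + 48)*(-70) = (-2*(2 - 4/(-6)) + 48)*(-70) = (-2*(2 - 1/6*(-4)) + 48)*(-70) = (-2*(2 + 2/3) + 48)*(-70) = (-2*8/3 + 48)*(-70) = (-16/3 + 48)*(-70) = (128/3)*(-70) = -8960/3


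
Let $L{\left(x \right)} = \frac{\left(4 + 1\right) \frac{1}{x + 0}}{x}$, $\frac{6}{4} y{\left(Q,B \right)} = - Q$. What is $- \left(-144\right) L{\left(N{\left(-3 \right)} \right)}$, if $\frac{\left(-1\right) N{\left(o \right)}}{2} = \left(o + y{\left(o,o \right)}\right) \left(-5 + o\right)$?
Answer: $\frac{45}{16} \approx 2.8125$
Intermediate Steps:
$y{\left(Q,B \right)} = - \frac{2 Q}{3}$ ($y{\left(Q,B \right)} = \frac{2 \left(- Q\right)}{3} = - \frac{2 Q}{3}$)
$N{\left(o \right)} = - \frac{2 o \left(-5 + o\right)}{3}$ ($N{\left(o \right)} = - 2 \left(o - \frac{2 o}{3}\right) \left(-5 + o\right) = - 2 \frac{o}{3} \left(-5 + o\right) = - 2 \frac{o \left(-5 + o\right)}{3} = - \frac{2 o \left(-5 + o\right)}{3}$)
$L{\left(x \right)} = \frac{5}{x^{2}}$ ($L{\left(x \right)} = \frac{5 \frac{1}{x}}{x} = \frac{5}{x^{2}}$)
$- \left(-144\right) L{\left(N{\left(-3 \right)} \right)} = - \left(-144\right) \frac{5}{4 \left(5 - -3\right)^{2}} = - \left(-144\right) \frac{5}{4 \left(5 + 3\right)^{2}} = - \left(-144\right) \frac{5}{256} = - \left(-144\right) 5 \cdot \frac{1}{256} = - \frac{\left(-144\right) 5}{256} = \left(-1\right) \left(- \frac{45}{16}\right) = \frac{45}{16}$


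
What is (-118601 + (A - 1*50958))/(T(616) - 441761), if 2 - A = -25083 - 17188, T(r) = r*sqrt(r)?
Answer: 56229990646/194919036225 + 156816352*sqrt(154)/194919036225 ≈ 0.29846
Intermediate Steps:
T(r) = r**(3/2)
A = 42273 (A = 2 - (-25083 - 17188) = 2 - 1*(-42271) = 2 + 42271 = 42273)
(-118601 + (A - 1*50958))/(T(616) - 441761) = (-118601 + (42273 - 1*50958))/(616**(3/2) - 441761) = (-118601 + (42273 - 50958))/(1232*sqrt(154) - 441761) = (-118601 - 8685)/(-441761 + 1232*sqrt(154)) = -127286/(-441761 + 1232*sqrt(154))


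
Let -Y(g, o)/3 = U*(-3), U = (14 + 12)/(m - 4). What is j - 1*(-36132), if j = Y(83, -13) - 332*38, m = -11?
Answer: 117502/5 ≈ 23500.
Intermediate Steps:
U = -26/15 (U = (14 + 12)/(-11 - 4) = 26/(-15) = 26*(-1/15) = -26/15 ≈ -1.7333)
Y(g, o) = -78/5 (Y(g, o) = -(-26)*(-3)/5 = -3*26/5 = -78/5)
j = -63158/5 (j = -78/5 - 332*38 = -78/5 - 12616 = -63158/5 ≈ -12632.)
j - 1*(-36132) = -63158/5 - 1*(-36132) = -63158/5 + 36132 = 117502/5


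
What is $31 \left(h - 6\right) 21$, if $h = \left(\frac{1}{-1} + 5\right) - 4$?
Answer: $-3906$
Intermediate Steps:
$h = 0$ ($h = \left(-1 + 5\right) - 4 = 4 - 4 = 0$)
$31 \left(h - 6\right) 21 = 31 \left(0 - 6\right) 21 = 31 \left(-6\right) 21 = \left(-186\right) 21 = -3906$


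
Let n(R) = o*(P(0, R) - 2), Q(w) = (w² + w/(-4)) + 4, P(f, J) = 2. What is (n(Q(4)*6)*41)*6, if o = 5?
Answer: 0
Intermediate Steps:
Q(w) = 4 + w² - w/4 (Q(w) = (w² - w/4) + 4 = 4 + w² - w/4)
n(R) = 0 (n(R) = 5*(2 - 2) = 5*0 = 0)
(n(Q(4)*6)*41)*6 = (0*41)*6 = 0*6 = 0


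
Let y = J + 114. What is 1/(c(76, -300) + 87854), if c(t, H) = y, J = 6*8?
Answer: 1/88016 ≈ 1.1362e-5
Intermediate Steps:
J = 48
y = 162 (y = 48 + 114 = 162)
c(t, H) = 162
1/(c(76, -300) + 87854) = 1/(162 + 87854) = 1/88016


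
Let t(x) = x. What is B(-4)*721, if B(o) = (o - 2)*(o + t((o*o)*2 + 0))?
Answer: -121128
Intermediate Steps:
B(o) = (-2 + o)*(o + 2*o**2) (B(o) = (o - 2)*(o + ((o*o)*2 + 0)) = (-2 + o)*(o + (o**2*2 + 0)) = (-2 + o)*(o + (2*o**2 + 0)) = (-2 + o)*(o + 2*o**2))
B(-4)*721 = -4*(-2 - 3*(-4) + 2*(-4)**2)*721 = -4*(-2 + 12 + 2*16)*721 = -4*(-2 + 12 + 32)*721 = -4*42*721 = -168*721 = -121128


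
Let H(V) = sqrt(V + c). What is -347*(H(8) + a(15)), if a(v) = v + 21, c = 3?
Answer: -12492 - 347*sqrt(11) ≈ -13643.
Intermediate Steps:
H(V) = sqrt(3 + V) (H(V) = sqrt(V + 3) = sqrt(3 + V))
a(v) = 21 + v
-347*(H(8) + a(15)) = -347*(sqrt(3 + 8) + (21 + 15)) = -347*(sqrt(11) + 36) = -347*(36 + sqrt(11)) = -12492 - 347*sqrt(11)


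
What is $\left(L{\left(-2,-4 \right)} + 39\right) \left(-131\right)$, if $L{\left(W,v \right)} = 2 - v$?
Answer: $-5895$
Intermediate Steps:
$\left(L{\left(-2,-4 \right)} + 39\right) \left(-131\right) = \left(\left(2 - -4\right) + 39\right) \left(-131\right) = \left(\left(2 + 4\right) + 39\right) \left(-131\right) = \left(6 + 39\right) \left(-131\right) = 45 \left(-131\right) = -5895$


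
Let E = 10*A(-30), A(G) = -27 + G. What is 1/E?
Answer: -1/570 ≈ -0.0017544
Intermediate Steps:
E = -570 (E = 10*(-27 - 30) = 10*(-57) = -570)
1/E = 1/(-570) = -1/570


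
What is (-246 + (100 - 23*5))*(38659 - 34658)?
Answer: -1044261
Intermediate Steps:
(-246 + (100 - 23*5))*(38659 - 34658) = (-246 + (100 - 115))*4001 = (-246 - 15)*4001 = -261*4001 = -1044261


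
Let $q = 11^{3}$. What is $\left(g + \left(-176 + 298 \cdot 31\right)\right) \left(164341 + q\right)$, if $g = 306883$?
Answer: $52343240040$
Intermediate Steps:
$q = 1331$
$\left(g + \left(-176 + 298 \cdot 31\right)\right) \left(164341 + q\right) = \left(306883 + \left(-176 + 298 \cdot 31\right)\right) \left(164341 + 1331\right) = \left(306883 + \left(-176 + 9238\right)\right) 165672 = \left(306883 + 9062\right) 165672 = 315945 \cdot 165672 = 52343240040$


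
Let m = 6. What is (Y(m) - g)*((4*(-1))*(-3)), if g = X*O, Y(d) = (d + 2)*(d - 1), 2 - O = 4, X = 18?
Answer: 912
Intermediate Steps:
O = -2 (O = 2 - 1*4 = 2 - 4 = -2)
Y(d) = (-1 + d)*(2 + d) (Y(d) = (2 + d)*(-1 + d) = (-1 + d)*(2 + d))
g = -36 (g = 18*(-2) = -36)
(Y(m) - g)*((4*(-1))*(-3)) = ((-2 + 6 + 6²) - 1*(-36))*((4*(-1))*(-3)) = ((-2 + 6 + 36) + 36)*(-4*(-3)) = (40 + 36)*12 = 76*12 = 912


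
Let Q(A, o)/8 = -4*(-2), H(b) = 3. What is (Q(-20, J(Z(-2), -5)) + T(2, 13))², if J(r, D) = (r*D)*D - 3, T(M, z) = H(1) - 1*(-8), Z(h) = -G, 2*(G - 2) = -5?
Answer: 5625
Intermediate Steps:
G = -½ (G = 2 + (½)*(-5) = 2 - 5/2 = -½ ≈ -0.50000)
Z(h) = ½ (Z(h) = -1*(-½) = ½)
T(M, z) = 11 (T(M, z) = 3 - 1*(-8) = 3 + 8 = 11)
J(r, D) = -3 + r*D² (J(r, D) = (D*r)*D - 3 = r*D² - 3 = -3 + r*D²)
Q(A, o) = 64 (Q(A, o) = 8*(-4*(-2)) = 8*8 = 64)
(Q(-20, J(Z(-2), -5)) + T(2, 13))² = (64 + 11)² = 75² = 5625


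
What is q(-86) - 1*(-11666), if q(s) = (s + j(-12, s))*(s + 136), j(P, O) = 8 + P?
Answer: 7166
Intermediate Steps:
q(s) = (-4 + s)*(136 + s) (q(s) = (s + (8 - 12))*(s + 136) = (s - 4)*(136 + s) = (-4 + s)*(136 + s))
q(-86) - 1*(-11666) = (-544 + (-86)² + 132*(-86)) - 1*(-11666) = (-544 + 7396 - 11352) + 11666 = -4500 + 11666 = 7166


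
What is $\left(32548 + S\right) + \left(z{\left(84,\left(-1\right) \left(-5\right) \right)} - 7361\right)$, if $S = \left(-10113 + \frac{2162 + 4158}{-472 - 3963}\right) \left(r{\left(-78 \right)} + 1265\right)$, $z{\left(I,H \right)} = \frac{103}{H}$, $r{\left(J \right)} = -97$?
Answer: $- \frac{52281735094}{4435} \approx -1.1788 \cdot 10^{7}$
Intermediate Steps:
$S = - \frac{10478706160}{887}$ ($S = \left(-10113 + \frac{2162 + 4158}{-472 - 3963}\right) \left(-97 + 1265\right) = \left(-10113 + \frac{6320}{-4435}\right) 1168 = \left(-10113 + 6320 \left(- \frac{1}{4435}\right)\right) 1168 = \left(-10113 - \frac{1264}{887}\right) 1168 = \left(- \frac{8971495}{887}\right) 1168 = - \frac{10478706160}{887} \approx -1.1814 \cdot 10^{7}$)
$\left(32548 + S\right) + \left(z{\left(84,\left(-1\right) \left(-5\right) \right)} - 7361\right) = \left(32548 - \frac{10478706160}{887}\right) - \left(7361 - \frac{103}{\left(-1\right) \left(-5\right)}\right) = - \frac{10449836084}{887} - \left(7361 - \frac{103}{5}\right) = - \frac{10449836084}{887} + \left(103 \cdot \frac{1}{5} - 7361\right) = - \frac{10449836084}{887} + \left(\frac{103}{5} - 7361\right) = - \frac{10449836084}{887} - \frac{36702}{5} = - \frac{52281735094}{4435}$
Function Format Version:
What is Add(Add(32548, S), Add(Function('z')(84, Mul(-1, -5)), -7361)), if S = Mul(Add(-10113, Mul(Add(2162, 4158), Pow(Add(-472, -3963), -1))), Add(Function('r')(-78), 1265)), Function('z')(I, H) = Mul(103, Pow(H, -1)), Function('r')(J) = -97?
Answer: Rational(-52281735094, 4435) ≈ -1.1788e+7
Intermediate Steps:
S = Rational(-10478706160, 887) (S = Mul(Add(-10113, Mul(Add(2162, 4158), Pow(Add(-472, -3963), -1))), Add(-97, 1265)) = Mul(Add(-10113, Mul(6320, Pow(-4435, -1))), 1168) = Mul(Add(-10113, Mul(6320, Rational(-1, 4435))), 1168) = Mul(Add(-10113, Rational(-1264, 887)), 1168) = Mul(Rational(-8971495, 887), 1168) = Rational(-10478706160, 887) ≈ -1.1814e+7)
Add(Add(32548, S), Add(Function('z')(84, Mul(-1, -5)), -7361)) = Add(Add(32548, Rational(-10478706160, 887)), Add(Mul(103, Pow(Mul(-1, -5), -1)), -7361)) = Add(Rational(-10449836084, 887), Add(Mul(103, Pow(5, -1)), -7361)) = Add(Rational(-10449836084, 887), Add(Mul(103, Rational(1, 5)), -7361)) = Add(Rational(-10449836084, 887), Add(Rational(103, 5), -7361)) = Add(Rational(-10449836084, 887), Rational(-36702, 5)) = Rational(-52281735094, 4435)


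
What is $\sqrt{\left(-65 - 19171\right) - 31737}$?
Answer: $i \sqrt{50973} \approx 225.77 i$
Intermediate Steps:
$\sqrt{\left(-65 - 19171\right) - 31737} = \sqrt{-19236 - 31737} = \sqrt{-50973} = i \sqrt{50973}$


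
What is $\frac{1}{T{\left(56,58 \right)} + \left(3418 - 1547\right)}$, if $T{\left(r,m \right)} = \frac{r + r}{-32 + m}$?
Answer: $\frac{13}{24379} \approx 0.00053325$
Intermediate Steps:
$T{\left(r,m \right)} = \frac{2 r}{-32 + m}$
$\frac{1}{T{\left(56,58 \right)} + \left(3418 - 1547\right)} = \frac{1}{2 \cdot 56 \frac{1}{-32 + 58} + \left(3418 - 1547\right)} = \frac{1}{2 \cdot 56 \cdot \frac{1}{26} + 1871} = \frac{1}{\frac{56}{13} + 1871} = \frac{1}{\frac{24379}{13}} = \frac{13}{24379}$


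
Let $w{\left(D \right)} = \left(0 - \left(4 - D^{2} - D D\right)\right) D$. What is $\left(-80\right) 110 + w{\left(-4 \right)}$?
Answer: $-8912$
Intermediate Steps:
$w{\left(D \right)} = D \left(-4 + 2 D^{2}\right)$ ($w{\left(D \right)} = \left(0 + \left(\left(D^{2} + D^{2}\right) - 4\right)\right) D = \left(0 + \left(2 D^{2} - 4\right)\right) D = \left(0 + \left(-4 + 2 D^{2}\right)\right) D = \left(-4 + 2 D^{2}\right) D = D \left(-4 + 2 D^{2}\right)$)
$\left(-80\right) 110 + w{\left(-4 \right)} = \left(-80\right) 110 + 2 \left(-4\right) \left(-2 + \left(-4\right)^{2}\right) = -8800 + 2 \left(-4\right) \left(-2 + 16\right) = -8800 + 2 \left(-4\right) 14 = -8800 - 112 = -8912$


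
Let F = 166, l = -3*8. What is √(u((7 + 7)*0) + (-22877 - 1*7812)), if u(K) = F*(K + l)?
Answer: I*√34673 ≈ 186.21*I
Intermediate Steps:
l = -24
u(K) = -3984 + 166*K (u(K) = 166*(K - 24) = 166*(-24 + K) = -3984 + 166*K)
√(u((7 + 7)*0) + (-22877 - 1*7812)) = √((-3984 + 166*((7 + 7)*0)) + (-22877 - 1*7812)) = √((-3984 + 166*(14*0)) + (-22877 - 7812)) = √((-3984 + 166*0) - 30689) = √((-3984 + 0) - 30689) = √(-3984 - 30689) = √(-34673) = I*√34673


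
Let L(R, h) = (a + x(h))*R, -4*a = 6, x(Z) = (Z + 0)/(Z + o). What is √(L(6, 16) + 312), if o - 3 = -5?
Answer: 3*√1687/7 ≈ 17.603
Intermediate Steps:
o = -2 (o = 3 - 5 = -2)
x(Z) = Z/(-2 + Z) (x(Z) = (Z + 0)/(Z - 2) = Z/(-2 + Z))
a = -3/2 (a = -¼*6 = -3/2 ≈ -1.5000)
L(R, h) = R*(-3/2 + h/(-2 + h)) (L(R, h) = (-3/2 + h/(-2 + h))*R = R*(-3/2 + h/(-2 + h)))
√(L(6, 16) + 312) = √((½)*6*(6 - 1*16)/(-2 + 16) + 312) = √((½)*6*(6 - 16)/14 + 312) = √((½)*6*(1/14)*(-10) + 312) = √(-15/7 + 312) = √(2169/7) = 3*√1687/7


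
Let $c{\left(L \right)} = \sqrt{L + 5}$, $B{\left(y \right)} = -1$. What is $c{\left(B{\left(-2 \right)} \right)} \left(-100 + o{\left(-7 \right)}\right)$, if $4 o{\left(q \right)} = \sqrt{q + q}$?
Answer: $-200 + \frac{i \sqrt{14}}{2} \approx -200.0 + 1.8708 i$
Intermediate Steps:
$o{\left(q \right)} = \frac{\sqrt{2} \sqrt{q}}{4}$ ($o{\left(q \right)} = \frac{\sqrt{q + q}}{4} = \frac{\sqrt{2 q}}{4} = \frac{\sqrt{2} \sqrt{q}}{4}$)
$c{\left(L \right)} = \sqrt{5 + L}$
$c{\left(B{\left(-2 \right)} \right)} \left(-100 + o{\left(-7 \right)}\right) = \sqrt{5 - 1} \left(-100 + \frac{\sqrt{2} \sqrt{-7}}{4}\right) = \sqrt{4} \left(-100 + \frac{\sqrt{2} i \sqrt{7}}{4}\right) = 2 \left(-100 + \frac{i \sqrt{14}}{4}\right) = -200 + \frac{i \sqrt{14}}{2}$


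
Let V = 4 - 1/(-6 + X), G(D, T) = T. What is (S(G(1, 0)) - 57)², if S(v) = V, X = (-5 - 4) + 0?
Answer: 630436/225 ≈ 2801.9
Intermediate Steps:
X = -9 (X = -9 + 0 = -9)
V = 61/15 (V = 4 - 1/(-6 - 9) = 4 - 1/(-15) = 4 - 1*(-1/15) = 4 + 1/15 = 61/15 ≈ 4.0667)
S(v) = 61/15
(S(G(1, 0)) - 57)² = (61/15 - 57)² = (-794/15)² = 630436/225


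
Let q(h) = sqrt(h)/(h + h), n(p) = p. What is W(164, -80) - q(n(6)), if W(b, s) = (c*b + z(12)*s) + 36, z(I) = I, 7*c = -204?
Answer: -39924/7 - sqrt(6)/12 ≈ -5703.6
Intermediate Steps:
c = -204/7 (c = (1/7)*(-204) = -204/7 ≈ -29.143)
W(b, s) = 36 + 12*s - 204*b/7 (W(b, s) = (-204*b/7 + 12*s) + 36 = (12*s - 204*b/7) + 36 = 36 + 12*s - 204*b/7)
q(h) = 1/(2*sqrt(h)) (q(h) = sqrt(h)/((2*h)) = (1/(2*h))*sqrt(h) = 1/(2*sqrt(h)))
W(164, -80) - q(n(6)) = (36 + 12*(-80) - 204/7*164) - 1/(2*sqrt(6)) = (36 - 960 - 33456/7) - sqrt(6)/6/2 = -39924/7 - sqrt(6)/12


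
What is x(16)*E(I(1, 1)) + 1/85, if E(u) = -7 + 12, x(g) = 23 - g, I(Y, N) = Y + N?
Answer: 2976/85 ≈ 35.012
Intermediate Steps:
I(Y, N) = N + Y
E(u) = 5
x(16)*E(I(1, 1)) + 1/85 = (23 - 1*16)*5 + 1/85 = (23 - 16)*5 + 1/85 = 7*5 + 1/85 = 35 + 1/85 = 2976/85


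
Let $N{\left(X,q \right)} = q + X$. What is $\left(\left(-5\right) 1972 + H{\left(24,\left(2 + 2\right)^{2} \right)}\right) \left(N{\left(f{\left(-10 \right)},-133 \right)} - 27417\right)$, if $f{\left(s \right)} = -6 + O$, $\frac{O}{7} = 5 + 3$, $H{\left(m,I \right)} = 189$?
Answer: $265952500$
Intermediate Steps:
$O = 56$ ($O = 7 \left(5 + 3\right) = 7 \cdot 8 = 56$)
$f{\left(s \right)} = 50$ ($f{\left(s \right)} = -6 + 56 = 50$)
$N{\left(X,q \right)} = X + q$
$\left(\left(-5\right) 1972 + H{\left(24,\left(2 + 2\right)^{2} \right)}\right) \left(N{\left(f{\left(-10 \right)},-133 \right)} - 27417\right) = \left(\left(-5\right) 1972 + 189\right) \left(\left(50 - 133\right) - 27417\right) = \left(-9860 + 189\right) \left(-83 - 27417\right) = \left(-9671\right) \left(-27500\right) = 265952500$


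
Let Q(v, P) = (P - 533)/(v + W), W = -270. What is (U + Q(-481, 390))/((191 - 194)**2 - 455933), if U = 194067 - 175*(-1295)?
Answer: -315939835/342398924 ≈ -0.92272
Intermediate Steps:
Q(v, P) = (-533 + P)/(-270 + v) (Q(v, P) = (P - 533)/(v - 270) = (-533 + P)/(-270 + v))
U = 420692 (U = 194067 + 226625 = 420692)
(U + Q(-481, 390))/((191 - 194)**2 - 455933) = (420692 + (-533 + 390)/(-270 - 481))/((191 - 194)**2 - 455933) = (420692 - 143/(-751))/((-3)**2 - 455933) = (420692 - 1/751*(-143))/(9 - 455933) = (420692 + 143/751)/(-455924) = (315939835/751)*(-1/455924) = -315939835/342398924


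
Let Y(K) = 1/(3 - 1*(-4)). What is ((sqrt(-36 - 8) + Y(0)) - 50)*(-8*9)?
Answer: 25128/7 - 144*I*sqrt(11) ≈ 3589.7 - 477.59*I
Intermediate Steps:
Y(K) = 1/7 (Y(K) = 1/(3 + 4) = 1/7)
((sqrt(-36 - 8) + Y(0)) - 50)*(-8*9) = ((sqrt(-36 - 8) + 1/7) - 50)*(-8*9) = ((sqrt(-44) + 1/7) - 50)*(-72) = ((2*I*sqrt(11) + 1/7) - 50)*(-72) = ((1/7 + 2*I*sqrt(11)) - 50)*(-72) = (-349/7 + 2*I*sqrt(11))*(-72) = 25128/7 - 144*I*sqrt(11)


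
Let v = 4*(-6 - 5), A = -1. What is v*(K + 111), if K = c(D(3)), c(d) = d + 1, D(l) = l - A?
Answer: -5104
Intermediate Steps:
v = -44 (v = 4*(-11) = -44)
D(l) = 1 + l (D(l) = l - 1*(-1) = l + 1 = 1 + l)
c(d) = 1 + d
K = 5 (K = 1 + (1 + 3) = 1 + 4 = 5)
v*(K + 111) = -44*(5 + 111) = -44*116 = -5104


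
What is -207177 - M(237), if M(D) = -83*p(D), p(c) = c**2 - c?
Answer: 4435179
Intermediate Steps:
M(D) = -83*D*(-1 + D)
-207177 - M(237) = -207177 - 83*237*(1 - 1*237) = -207177 - 83*237*(1 - 237) = -207177 - 83*237*(-236) = -207177 - 1*(-4642356) = -207177 + 4642356 = 4435179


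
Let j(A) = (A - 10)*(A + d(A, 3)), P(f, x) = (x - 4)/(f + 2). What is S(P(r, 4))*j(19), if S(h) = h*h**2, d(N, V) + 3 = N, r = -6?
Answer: 0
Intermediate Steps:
d(N, V) = -3 + N
P(f, x) = (-4 + x)/(2 + f)
S(h) = h**3
j(A) = (-10 + A)*(-3 + 2*A) (j(A) = (A - 10)*(A + (-3 + A)) = (-10 + A)*(-3 + 2*A))
S(P(r, 4))*j(19) = ((-4 + 4)/(2 - 6))**3*(30 - 23*19 + 2*19**2) = (0/(-4))**3*(30 - 437 + 2*361) = (-1/4*0)**3*(30 - 437 + 722) = 0**3*315 = 0*315 = 0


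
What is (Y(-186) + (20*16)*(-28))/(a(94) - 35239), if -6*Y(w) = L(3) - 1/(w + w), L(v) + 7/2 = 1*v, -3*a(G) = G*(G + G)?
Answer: 19998535/91801416 ≈ 0.21785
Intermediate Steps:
a(G) = -2*G²/3 (a(G) = -G*(G + G)/3 = -G*2*G/3 = -2*G²/3)
L(v) = -7/2 + v (L(v) = -7/2 + 1*v = -7/2 + v)
Y(w) = 1/12 + 1/(12*w) (Y(w) = -((-7/2 + 3) - 1/(w + w))/6 = -(-½ - 1/(2*w))/6 = 1/12 + 1/(12*w))
(Y(-186) + (20*16)*(-28))/(a(94) - 35239) = ((1/12)*(1 - 186)/(-186) + (20*16)*(-28))/(-⅔*94² - 35239) = ((1/12)*(-1/186)*(-185) + 320*(-28))/(-⅔*8836 - 35239) = (185/2232 - 8960)/(-17672/3 - 35239) = -19998535/(2232*(-123389/3)) = -19998535/2232*(-3/123389) = 19998535/91801416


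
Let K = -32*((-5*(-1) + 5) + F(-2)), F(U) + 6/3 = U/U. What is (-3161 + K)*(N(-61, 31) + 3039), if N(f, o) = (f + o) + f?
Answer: -10167652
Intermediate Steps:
F(U) = -1 (F(U) = -2 + U/U = -2 + 1 = -1)
N(f, o) = o + 2*f
K = -288 (K = -32*((-5*(-1) + 5) - 1) = -32*((5 + 5) - 1) = -32*(10 - 1) = -32*9 = -288)
(-3161 + K)*(N(-61, 31) + 3039) = (-3161 - 288)*((31 + 2*(-61)) + 3039) = -3449*((31 - 122) + 3039) = -3449*(-91 + 3039) = -3449*2948 = -10167652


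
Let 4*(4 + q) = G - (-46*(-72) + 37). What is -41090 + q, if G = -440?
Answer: -168165/4 ≈ -42041.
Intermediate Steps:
q = -3805/4 (q = -4 + (-440 - (-46*(-72) + 37))/4 = -4 + (-440 - (3312 + 37))/4 = -4 + (-440 - 1*3349)/4 = -4 + (-440 - 3349)/4 = -4 + (¼)*(-3789) = -4 - 3789/4 = -3805/4 ≈ -951.25)
-41090 + q = -41090 - 3805/4 = -168165/4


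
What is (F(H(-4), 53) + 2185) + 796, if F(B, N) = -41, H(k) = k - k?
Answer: 2940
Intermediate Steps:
H(k) = 0
(F(H(-4), 53) + 2185) + 796 = (-41 + 2185) + 796 = 2144 + 796 = 2940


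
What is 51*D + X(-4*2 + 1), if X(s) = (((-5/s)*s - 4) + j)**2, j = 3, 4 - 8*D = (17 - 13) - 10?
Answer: 399/4 ≈ 99.750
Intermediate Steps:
D = 5/4 (D = 1/2 - ((17 - 13) - 10)/8 = 1/2 - (4 - 10)/8 = 1/2 - 1/8*(-6) = 1/2 + 3/4 = 5/4 ≈ 1.2500)
X(s) = 36 (X(s) = (((-5/s)*s - 4) + 3)**2 = ((-5 - 4) + 3)**2 = (-9 + 3)**2 = (-6)**2 = 36)
51*D + X(-4*2 + 1) = 51*(5/4) + 36 = 255/4 + 36 = 399/4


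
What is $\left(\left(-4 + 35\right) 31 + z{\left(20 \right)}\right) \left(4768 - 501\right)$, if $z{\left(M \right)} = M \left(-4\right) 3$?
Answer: $3076507$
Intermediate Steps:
$z{\left(M \right)} = - 12 M$ ($z{\left(M \right)} = - 4 M 3 = - 12 M$)
$\left(\left(-4 + 35\right) 31 + z{\left(20 \right)}\right) \left(4768 - 501\right) = \left(\left(-4 + 35\right) 31 - 240\right) \left(4768 - 501\right) = \left(31 \cdot 31 - 240\right) 4267 = \left(961 - 240\right) 4267 = 721 \cdot 4267 = 3076507$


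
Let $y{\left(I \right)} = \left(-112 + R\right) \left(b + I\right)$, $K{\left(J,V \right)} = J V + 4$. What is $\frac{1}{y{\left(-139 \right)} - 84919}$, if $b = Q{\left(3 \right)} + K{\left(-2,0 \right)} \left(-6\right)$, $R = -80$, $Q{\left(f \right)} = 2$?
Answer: $- \frac{1}{54007} \approx -1.8516 \cdot 10^{-5}$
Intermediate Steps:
$K{\left(J,V \right)} = 4 + J V$
$b = -22$ ($b = 2 + \left(4 - 0\right) \left(-6\right) = 2 + \left(4 + 0\right) \left(-6\right) = 2 + 4 \left(-6\right) = 2 - 24 = -22$)
$y{\left(I \right)} = 4224 - 192 I$ ($y{\left(I \right)} = \left(-112 - 80\right) \left(-22 + I\right) = - 192 \left(-22 + I\right) = 4224 - 192 I$)
$\frac{1}{y{\left(-139 \right)} - 84919} = \frac{1}{\left(4224 - -26688\right) - 84919} = \frac{1}{\left(4224 + 26688\right) - 84919} = \frac{1}{30912 - 84919} = \frac{1}{-54007} = - \frac{1}{54007}$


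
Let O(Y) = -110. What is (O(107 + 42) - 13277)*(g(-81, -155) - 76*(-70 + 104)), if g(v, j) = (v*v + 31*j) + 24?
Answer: 10763148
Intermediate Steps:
g(v, j) = 24 + v² + 31*j (g(v, j) = (v² + 31*j) + 24 = 24 + v² + 31*j)
(O(107 + 42) - 13277)*(g(-81, -155) - 76*(-70 + 104)) = (-110 - 13277)*((24 + (-81)² + 31*(-155)) - 76*(-70 + 104)) = -13387*((24 + 6561 - 4805) - 76*34) = -13387*(1780 - 2584) = -13387*(-804) = 10763148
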